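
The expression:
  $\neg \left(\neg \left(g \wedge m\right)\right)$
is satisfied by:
  {m: True, g: True}


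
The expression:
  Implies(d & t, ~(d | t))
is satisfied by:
  {t: False, d: False}
  {d: True, t: False}
  {t: True, d: False}


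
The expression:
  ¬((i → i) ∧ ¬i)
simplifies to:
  i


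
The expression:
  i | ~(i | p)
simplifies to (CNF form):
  i | ~p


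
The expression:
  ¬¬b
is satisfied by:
  {b: True}


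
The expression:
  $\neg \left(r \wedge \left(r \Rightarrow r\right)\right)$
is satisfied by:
  {r: False}


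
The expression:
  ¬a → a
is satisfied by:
  {a: True}


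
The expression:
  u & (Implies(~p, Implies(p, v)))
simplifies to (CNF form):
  u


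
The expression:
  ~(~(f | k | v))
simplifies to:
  f | k | v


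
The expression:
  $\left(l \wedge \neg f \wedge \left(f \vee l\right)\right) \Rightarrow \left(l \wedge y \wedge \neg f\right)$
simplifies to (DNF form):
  $f \vee y \vee \neg l$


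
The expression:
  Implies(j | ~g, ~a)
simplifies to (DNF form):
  ~a | (g & ~j)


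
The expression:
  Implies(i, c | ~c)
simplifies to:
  True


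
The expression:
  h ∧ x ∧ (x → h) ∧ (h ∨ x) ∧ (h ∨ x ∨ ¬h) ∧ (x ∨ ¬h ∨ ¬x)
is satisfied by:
  {h: True, x: True}


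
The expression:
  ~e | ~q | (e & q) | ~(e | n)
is always true.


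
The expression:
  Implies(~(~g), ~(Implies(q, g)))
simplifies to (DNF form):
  ~g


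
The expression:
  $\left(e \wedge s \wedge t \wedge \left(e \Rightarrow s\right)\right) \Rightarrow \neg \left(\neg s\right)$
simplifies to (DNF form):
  $\text{True}$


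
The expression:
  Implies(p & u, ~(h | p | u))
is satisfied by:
  {p: False, u: False}
  {u: True, p: False}
  {p: True, u: False}


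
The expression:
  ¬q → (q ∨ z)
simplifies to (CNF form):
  q ∨ z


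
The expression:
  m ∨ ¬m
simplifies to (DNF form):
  True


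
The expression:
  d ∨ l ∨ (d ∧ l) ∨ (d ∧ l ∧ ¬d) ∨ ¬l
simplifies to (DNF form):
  True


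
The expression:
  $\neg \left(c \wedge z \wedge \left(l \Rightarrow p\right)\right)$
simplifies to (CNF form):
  $\left(l \vee \neg c \vee \neg z\right) \wedge \left(\neg c \vee \neg p \vee \neg z\right)$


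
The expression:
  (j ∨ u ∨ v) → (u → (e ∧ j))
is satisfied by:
  {e: True, j: True, u: False}
  {e: True, j: False, u: False}
  {j: True, e: False, u: False}
  {e: False, j: False, u: False}
  {e: True, u: True, j: True}


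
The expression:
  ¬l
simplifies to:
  ¬l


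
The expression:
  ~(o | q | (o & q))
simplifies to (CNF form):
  ~o & ~q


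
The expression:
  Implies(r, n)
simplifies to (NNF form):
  n | ~r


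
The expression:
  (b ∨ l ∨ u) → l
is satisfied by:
  {l: True, b: False, u: False}
  {l: True, u: True, b: False}
  {l: True, b: True, u: False}
  {l: True, u: True, b: True}
  {u: False, b: False, l: False}


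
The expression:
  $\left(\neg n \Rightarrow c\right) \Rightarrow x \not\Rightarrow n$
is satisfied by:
  {x: True, n: False, c: False}
  {n: False, c: False, x: False}
  {x: True, c: True, n: False}


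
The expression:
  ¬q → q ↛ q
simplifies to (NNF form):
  q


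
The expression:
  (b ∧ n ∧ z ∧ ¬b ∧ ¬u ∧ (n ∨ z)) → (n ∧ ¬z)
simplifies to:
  True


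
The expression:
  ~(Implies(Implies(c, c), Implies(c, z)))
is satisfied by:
  {c: True, z: False}


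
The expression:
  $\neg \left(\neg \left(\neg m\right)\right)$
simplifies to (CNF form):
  $\neg m$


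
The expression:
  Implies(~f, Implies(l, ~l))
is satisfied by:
  {f: True, l: False}
  {l: False, f: False}
  {l: True, f: True}


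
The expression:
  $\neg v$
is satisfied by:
  {v: False}


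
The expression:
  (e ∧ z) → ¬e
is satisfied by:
  {e: False, z: False}
  {z: True, e: False}
  {e: True, z: False}


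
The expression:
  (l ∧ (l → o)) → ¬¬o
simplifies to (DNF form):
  True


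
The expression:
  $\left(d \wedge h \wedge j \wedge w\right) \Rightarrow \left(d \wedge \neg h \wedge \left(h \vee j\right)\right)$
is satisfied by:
  {w: False, d: False, h: False, j: False}
  {j: True, w: False, d: False, h: False}
  {h: True, w: False, d: False, j: False}
  {j: True, h: True, w: False, d: False}
  {d: True, j: False, w: False, h: False}
  {j: True, d: True, w: False, h: False}
  {h: True, d: True, j: False, w: False}
  {j: True, h: True, d: True, w: False}
  {w: True, h: False, d: False, j: False}
  {j: True, w: True, h: False, d: False}
  {h: True, w: True, j: False, d: False}
  {j: True, h: True, w: True, d: False}
  {d: True, w: True, h: False, j: False}
  {j: True, d: True, w: True, h: False}
  {h: True, d: True, w: True, j: False}


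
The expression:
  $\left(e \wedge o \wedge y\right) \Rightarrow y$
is always true.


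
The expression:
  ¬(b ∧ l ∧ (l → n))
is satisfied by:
  {l: False, n: False, b: False}
  {b: True, l: False, n: False}
  {n: True, l: False, b: False}
  {b: True, n: True, l: False}
  {l: True, b: False, n: False}
  {b: True, l: True, n: False}
  {n: True, l: True, b: False}


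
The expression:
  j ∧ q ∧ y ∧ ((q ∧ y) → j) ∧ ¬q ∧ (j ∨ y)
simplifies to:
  False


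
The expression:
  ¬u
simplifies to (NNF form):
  ¬u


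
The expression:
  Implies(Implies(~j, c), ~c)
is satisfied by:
  {c: False}


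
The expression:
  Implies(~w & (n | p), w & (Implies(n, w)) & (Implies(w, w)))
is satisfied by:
  {w: True, p: False, n: False}
  {n: True, w: True, p: False}
  {w: True, p: True, n: False}
  {n: True, w: True, p: True}
  {n: False, p: False, w: False}


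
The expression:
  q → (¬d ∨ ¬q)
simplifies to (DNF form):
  ¬d ∨ ¬q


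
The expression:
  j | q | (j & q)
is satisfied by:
  {q: True, j: True}
  {q: True, j: False}
  {j: True, q: False}


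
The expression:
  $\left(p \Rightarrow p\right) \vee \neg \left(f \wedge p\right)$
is always true.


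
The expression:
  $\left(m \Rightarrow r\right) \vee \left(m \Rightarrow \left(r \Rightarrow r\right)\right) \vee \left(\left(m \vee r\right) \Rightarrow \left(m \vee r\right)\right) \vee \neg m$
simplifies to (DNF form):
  $\text{True}$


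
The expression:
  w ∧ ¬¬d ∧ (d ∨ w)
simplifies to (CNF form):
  d ∧ w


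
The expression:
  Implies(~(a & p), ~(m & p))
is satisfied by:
  {a: True, p: False, m: False}
  {p: False, m: False, a: False}
  {a: True, m: True, p: False}
  {m: True, p: False, a: False}
  {a: True, p: True, m: False}
  {p: True, a: False, m: False}
  {a: True, m: True, p: True}


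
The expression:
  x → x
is always true.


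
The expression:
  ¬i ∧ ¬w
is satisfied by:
  {i: False, w: False}


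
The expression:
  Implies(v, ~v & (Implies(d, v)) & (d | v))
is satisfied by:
  {v: False}


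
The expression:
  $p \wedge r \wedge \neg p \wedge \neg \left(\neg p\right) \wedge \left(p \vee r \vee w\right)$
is never true.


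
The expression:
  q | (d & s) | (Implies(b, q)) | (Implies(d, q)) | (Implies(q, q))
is always true.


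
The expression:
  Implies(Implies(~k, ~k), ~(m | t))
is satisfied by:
  {t: False, m: False}


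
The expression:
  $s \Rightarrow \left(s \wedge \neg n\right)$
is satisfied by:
  {s: False, n: False}
  {n: True, s: False}
  {s: True, n: False}


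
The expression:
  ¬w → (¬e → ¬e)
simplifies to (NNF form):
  True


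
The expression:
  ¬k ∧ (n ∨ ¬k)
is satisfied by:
  {k: False}


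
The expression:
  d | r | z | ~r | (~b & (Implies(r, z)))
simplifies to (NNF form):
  True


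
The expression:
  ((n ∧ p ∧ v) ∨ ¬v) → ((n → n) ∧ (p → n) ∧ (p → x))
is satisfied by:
  {x: True, v: True, p: False, n: False}
  {x: True, v: False, p: False, n: False}
  {v: True, x: False, p: False, n: False}
  {x: False, v: False, p: False, n: False}
  {x: True, n: True, v: True, p: False}
  {x: True, n: True, v: False, p: False}
  {n: True, v: True, x: False, p: False}
  {n: True, x: False, v: False, p: False}
  {x: True, p: True, v: True, n: False}
  {p: True, v: True, n: False, x: False}
  {x: True, n: True, p: True, v: True}
  {x: True, n: True, p: True, v: False}


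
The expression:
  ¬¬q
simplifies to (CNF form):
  q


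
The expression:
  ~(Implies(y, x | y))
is never true.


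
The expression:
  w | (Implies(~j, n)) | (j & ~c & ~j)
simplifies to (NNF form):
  j | n | w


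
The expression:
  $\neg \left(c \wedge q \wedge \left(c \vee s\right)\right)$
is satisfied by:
  {c: False, q: False}
  {q: True, c: False}
  {c: True, q: False}


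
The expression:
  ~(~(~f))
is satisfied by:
  {f: False}


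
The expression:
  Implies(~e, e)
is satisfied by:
  {e: True}


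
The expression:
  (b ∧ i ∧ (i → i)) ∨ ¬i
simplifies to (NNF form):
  b ∨ ¬i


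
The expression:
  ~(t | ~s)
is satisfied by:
  {s: True, t: False}


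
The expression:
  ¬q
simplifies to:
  ¬q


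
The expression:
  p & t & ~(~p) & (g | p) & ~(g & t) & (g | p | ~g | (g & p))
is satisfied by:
  {t: True, p: True, g: False}


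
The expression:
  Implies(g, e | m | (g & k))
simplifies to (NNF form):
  e | k | m | ~g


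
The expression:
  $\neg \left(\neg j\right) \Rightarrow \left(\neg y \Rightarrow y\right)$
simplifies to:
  $y \vee \neg j$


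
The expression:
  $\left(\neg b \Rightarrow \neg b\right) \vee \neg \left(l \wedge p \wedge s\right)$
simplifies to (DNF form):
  $\text{True}$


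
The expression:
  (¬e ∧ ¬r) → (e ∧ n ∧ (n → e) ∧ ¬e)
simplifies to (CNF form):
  e ∨ r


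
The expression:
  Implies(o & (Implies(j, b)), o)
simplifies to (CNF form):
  True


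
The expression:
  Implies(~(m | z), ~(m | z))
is always true.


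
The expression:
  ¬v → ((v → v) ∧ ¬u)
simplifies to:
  v ∨ ¬u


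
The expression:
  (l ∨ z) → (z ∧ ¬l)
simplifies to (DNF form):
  ¬l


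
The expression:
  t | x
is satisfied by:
  {x: True, t: True}
  {x: True, t: False}
  {t: True, x: False}


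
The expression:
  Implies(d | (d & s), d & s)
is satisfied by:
  {s: True, d: False}
  {d: False, s: False}
  {d: True, s: True}


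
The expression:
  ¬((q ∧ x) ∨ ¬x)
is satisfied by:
  {x: True, q: False}


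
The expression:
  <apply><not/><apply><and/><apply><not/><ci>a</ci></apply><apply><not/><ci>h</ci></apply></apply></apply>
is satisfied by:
  {a: True, h: True}
  {a: True, h: False}
  {h: True, a: False}


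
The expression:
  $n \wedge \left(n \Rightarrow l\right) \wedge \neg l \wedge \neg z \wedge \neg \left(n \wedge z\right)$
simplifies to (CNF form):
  $\text{False}$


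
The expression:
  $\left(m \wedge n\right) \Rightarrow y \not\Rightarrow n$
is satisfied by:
  {m: False, n: False}
  {n: True, m: False}
  {m: True, n: False}


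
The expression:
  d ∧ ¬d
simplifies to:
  False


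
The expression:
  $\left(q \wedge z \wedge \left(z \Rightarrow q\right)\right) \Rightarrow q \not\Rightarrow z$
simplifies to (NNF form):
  $\neg q \vee \neg z$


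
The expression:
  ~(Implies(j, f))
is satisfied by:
  {j: True, f: False}


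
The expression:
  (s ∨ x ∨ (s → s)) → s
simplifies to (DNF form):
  s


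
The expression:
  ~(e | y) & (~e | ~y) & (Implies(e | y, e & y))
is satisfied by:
  {e: False, y: False}


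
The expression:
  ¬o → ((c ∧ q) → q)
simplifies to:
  True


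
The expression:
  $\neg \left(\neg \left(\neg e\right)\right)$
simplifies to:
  $\neg e$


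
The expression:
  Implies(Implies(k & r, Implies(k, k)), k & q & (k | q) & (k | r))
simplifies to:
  k & q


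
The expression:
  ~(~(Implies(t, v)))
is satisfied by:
  {v: True, t: False}
  {t: False, v: False}
  {t: True, v: True}


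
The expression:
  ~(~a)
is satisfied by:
  {a: True}


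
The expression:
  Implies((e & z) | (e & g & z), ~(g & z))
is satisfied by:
  {g: False, e: False, z: False}
  {z: True, g: False, e: False}
  {e: True, g: False, z: False}
  {z: True, e: True, g: False}
  {g: True, z: False, e: False}
  {z: True, g: True, e: False}
  {e: True, g: True, z: False}


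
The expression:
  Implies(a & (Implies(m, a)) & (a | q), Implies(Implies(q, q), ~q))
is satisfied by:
  {q: False, a: False}
  {a: True, q: False}
  {q: True, a: False}


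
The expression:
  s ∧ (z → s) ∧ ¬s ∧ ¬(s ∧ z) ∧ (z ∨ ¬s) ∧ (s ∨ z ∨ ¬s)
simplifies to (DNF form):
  False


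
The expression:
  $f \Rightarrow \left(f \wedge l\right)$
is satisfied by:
  {l: True, f: False}
  {f: False, l: False}
  {f: True, l: True}


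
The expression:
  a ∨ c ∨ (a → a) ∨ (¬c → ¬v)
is always true.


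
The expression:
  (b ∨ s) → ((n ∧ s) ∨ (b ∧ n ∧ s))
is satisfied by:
  {n: True, s: False, b: False}
  {n: False, s: False, b: False}
  {s: True, n: True, b: False}
  {b: True, s: True, n: True}


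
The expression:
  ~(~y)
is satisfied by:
  {y: True}


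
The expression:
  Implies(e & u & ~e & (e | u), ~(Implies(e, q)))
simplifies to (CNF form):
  True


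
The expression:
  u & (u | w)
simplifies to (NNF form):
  u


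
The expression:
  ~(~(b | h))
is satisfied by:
  {b: True, h: True}
  {b: True, h: False}
  {h: True, b: False}


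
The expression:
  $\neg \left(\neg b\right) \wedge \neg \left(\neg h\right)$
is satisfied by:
  {h: True, b: True}


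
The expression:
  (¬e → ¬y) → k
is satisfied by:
  {y: True, k: True, e: False}
  {k: True, e: False, y: False}
  {y: True, k: True, e: True}
  {k: True, e: True, y: False}
  {y: True, e: False, k: False}


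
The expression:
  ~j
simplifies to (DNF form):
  ~j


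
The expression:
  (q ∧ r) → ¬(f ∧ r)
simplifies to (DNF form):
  ¬f ∨ ¬q ∨ ¬r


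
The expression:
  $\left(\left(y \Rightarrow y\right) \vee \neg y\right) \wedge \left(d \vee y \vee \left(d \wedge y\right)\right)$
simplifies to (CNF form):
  $d \vee y$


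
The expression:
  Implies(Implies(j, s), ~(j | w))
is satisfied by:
  {j: False, w: False, s: False}
  {s: True, j: False, w: False}
  {j: True, s: False, w: False}
  {w: True, j: True, s: False}


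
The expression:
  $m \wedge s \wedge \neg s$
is never true.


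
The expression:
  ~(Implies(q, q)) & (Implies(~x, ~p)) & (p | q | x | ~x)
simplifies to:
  False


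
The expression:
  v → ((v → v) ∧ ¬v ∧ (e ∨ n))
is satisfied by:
  {v: False}


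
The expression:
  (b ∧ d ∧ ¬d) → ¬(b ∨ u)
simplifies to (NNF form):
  True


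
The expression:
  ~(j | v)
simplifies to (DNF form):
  ~j & ~v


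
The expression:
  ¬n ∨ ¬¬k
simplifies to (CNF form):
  k ∨ ¬n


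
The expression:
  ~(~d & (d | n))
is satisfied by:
  {d: True, n: False}
  {n: False, d: False}
  {n: True, d: True}


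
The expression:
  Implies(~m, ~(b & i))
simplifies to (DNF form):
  m | ~b | ~i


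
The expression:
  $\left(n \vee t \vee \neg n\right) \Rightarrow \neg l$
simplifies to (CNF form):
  $\neg l$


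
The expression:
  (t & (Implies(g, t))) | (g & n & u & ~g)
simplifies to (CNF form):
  t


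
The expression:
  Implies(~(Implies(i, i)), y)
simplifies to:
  True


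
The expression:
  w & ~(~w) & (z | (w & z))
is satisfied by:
  {z: True, w: True}


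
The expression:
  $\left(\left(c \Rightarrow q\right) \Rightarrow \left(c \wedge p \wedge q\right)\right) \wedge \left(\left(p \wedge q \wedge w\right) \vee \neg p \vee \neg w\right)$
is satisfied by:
  {c: True, w: False, p: False, q: False}
  {c: True, p: True, w: False, q: False}
  {c: True, q: True, p: True, w: False}
  {c: True, w: True, p: False, q: False}
  {c: True, q: True, p: True, w: True}


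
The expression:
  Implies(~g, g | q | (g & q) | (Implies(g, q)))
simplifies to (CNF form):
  True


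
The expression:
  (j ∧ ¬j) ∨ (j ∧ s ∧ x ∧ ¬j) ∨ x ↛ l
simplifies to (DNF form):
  x ∧ ¬l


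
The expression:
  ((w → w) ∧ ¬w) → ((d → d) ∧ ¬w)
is always true.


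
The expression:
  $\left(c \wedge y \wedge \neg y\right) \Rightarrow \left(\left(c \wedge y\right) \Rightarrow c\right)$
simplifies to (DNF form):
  $\text{True}$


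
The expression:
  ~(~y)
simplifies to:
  y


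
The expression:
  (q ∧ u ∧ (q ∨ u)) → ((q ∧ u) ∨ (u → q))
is always true.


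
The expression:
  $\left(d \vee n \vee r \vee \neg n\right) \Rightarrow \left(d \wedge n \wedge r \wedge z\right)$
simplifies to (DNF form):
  $d \wedge n \wedge r \wedge z$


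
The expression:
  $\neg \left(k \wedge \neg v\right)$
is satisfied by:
  {v: True, k: False}
  {k: False, v: False}
  {k: True, v: True}


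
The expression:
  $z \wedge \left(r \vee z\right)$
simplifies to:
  $z$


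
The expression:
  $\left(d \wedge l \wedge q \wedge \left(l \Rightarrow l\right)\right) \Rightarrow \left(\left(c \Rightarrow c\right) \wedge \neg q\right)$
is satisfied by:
  {l: False, q: False, d: False}
  {d: True, l: False, q: False}
  {q: True, l: False, d: False}
  {d: True, q: True, l: False}
  {l: True, d: False, q: False}
  {d: True, l: True, q: False}
  {q: True, l: True, d: False}


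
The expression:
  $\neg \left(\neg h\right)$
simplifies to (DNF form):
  $h$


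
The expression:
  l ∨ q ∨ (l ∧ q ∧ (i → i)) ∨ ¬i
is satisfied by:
  {q: True, l: True, i: False}
  {q: True, l: False, i: False}
  {l: True, q: False, i: False}
  {q: False, l: False, i: False}
  {i: True, q: True, l: True}
  {i: True, q: True, l: False}
  {i: True, l: True, q: False}


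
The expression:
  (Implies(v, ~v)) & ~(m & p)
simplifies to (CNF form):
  ~v & (~m | ~p)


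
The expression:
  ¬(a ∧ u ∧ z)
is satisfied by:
  {u: False, z: False, a: False}
  {a: True, u: False, z: False}
  {z: True, u: False, a: False}
  {a: True, z: True, u: False}
  {u: True, a: False, z: False}
  {a: True, u: True, z: False}
  {z: True, u: True, a: False}


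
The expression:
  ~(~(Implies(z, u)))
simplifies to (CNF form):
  u | ~z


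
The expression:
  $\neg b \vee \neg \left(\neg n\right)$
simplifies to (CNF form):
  $n \vee \neg b$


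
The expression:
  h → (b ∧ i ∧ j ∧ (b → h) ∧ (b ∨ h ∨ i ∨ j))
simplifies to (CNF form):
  (b ∨ ¬h) ∧ (i ∨ ¬h) ∧ (j ∨ ¬h)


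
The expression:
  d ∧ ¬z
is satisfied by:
  {d: True, z: False}


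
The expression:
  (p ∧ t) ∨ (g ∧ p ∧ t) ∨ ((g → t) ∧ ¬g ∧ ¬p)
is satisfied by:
  {t: True, g: False, p: False}
  {g: False, p: False, t: False}
  {t: True, p: True, g: False}
  {t: True, g: True, p: True}


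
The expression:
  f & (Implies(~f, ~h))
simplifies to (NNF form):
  f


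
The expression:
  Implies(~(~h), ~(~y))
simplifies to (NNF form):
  y | ~h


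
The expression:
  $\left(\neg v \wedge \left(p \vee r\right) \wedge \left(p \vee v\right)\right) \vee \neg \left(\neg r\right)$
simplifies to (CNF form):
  $\left(p \vee r\right) \wedge \left(r \vee \neg v\right)$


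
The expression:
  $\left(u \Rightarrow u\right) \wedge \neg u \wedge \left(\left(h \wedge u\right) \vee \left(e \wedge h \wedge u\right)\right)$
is never true.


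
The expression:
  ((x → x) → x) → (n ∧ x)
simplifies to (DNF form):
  n ∨ ¬x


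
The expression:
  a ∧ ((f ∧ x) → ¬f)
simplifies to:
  a ∧ (¬f ∨ ¬x)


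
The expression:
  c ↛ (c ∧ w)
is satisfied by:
  {c: True, w: False}


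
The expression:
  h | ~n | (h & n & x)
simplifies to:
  h | ~n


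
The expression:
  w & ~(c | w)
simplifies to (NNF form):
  False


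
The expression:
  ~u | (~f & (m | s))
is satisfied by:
  {m: True, s: True, u: False, f: False}
  {m: True, s: False, u: False, f: False}
  {s: True, f: False, m: False, u: False}
  {f: False, s: False, m: False, u: False}
  {f: True, m: True, s: True, u: False}
  {f: True, m: True, s: False, u: False}
  {f: True, s: True, m: False, u: False}
  {f: True, s: False, m: False, u: False}
  {u: True, m: True, s: True, f: False}
  {u: True, m: True, s: False, f: False}
  {u: True, s: True, m: False, f: False}


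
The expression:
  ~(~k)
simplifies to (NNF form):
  k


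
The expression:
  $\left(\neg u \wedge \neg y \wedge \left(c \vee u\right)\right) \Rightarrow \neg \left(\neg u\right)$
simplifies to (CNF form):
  $u \vee y \vee \neg c$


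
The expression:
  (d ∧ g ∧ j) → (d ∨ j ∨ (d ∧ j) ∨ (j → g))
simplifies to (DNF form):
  True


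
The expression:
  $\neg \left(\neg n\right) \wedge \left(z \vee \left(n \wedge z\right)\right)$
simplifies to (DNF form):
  $n \wedge z$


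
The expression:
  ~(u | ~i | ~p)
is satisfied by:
  {i: True, p: True, u: False}


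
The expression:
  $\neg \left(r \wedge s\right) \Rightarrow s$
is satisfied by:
  {s: True}


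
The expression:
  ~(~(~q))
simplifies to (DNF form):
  ~q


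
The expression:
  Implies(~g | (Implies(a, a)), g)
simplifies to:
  g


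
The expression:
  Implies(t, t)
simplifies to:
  True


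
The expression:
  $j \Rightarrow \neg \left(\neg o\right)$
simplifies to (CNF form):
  $o \vee \neg j$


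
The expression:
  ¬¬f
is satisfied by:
  {f: True}


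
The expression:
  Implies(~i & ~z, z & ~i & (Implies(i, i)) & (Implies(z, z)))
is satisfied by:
  {i: True, z: True}
  {i: True, z: False}
  {z: True, i: False}


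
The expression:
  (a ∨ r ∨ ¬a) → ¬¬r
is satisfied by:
  {r: True}


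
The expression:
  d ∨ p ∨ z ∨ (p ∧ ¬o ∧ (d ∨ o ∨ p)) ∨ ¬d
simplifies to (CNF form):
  True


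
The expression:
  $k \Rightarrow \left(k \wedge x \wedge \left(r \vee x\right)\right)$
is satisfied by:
  {x: True, k: False}
  {k: False, x: False}
  {k: True, x: True}


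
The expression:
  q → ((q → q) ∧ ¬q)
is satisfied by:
  {q: False}


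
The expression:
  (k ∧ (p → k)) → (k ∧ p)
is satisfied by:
  {p: True, k: False}
  {k: False, p: False}
  {k: True, p: True}


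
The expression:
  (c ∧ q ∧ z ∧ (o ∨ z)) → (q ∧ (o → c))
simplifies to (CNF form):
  True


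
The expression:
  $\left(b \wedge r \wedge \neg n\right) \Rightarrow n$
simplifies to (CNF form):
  $n \vee \neg b \vee \neg r$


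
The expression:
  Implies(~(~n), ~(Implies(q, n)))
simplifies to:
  ~n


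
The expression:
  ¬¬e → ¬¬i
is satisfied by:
  {i: True, e: False}
  {e: False, i: False}
  {e: True, i: True}


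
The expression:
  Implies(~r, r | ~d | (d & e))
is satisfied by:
  {r: True, e: True, d: False}
  {r: True, e: False, d: False}
  {e: True, r: False, d: False}
  {r: False, e: False, d: False}
  {r: True, d: True, e: True}
  {r: True, d: True, e: False}
  {d: True, e: True, r: False}


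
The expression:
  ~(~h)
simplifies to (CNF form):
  h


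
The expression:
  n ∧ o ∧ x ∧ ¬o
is never true.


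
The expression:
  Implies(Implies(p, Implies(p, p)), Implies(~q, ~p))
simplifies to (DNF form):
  q | ~p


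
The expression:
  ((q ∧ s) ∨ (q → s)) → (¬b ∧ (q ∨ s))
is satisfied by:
  {q: True, b: False, s: False}
  {s: True, q: True, b: False}
  {s: True, b: False, q: False}
  {q: True, b: True, s: False}


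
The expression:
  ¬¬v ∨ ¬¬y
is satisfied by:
  {y: True, v: True}
  {y: True, v: False}
  {v: True, y: False}


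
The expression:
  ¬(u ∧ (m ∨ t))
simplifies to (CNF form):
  (¬m ∨ ¬u) ∧ (¬t ∨ ¬u)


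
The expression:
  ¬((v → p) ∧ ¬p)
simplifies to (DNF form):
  p ∨ v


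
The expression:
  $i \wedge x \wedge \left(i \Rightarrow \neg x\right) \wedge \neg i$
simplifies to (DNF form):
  $\text{False}$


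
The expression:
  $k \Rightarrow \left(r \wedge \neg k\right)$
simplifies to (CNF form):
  $\neg k$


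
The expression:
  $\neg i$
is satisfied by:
  {i: False}


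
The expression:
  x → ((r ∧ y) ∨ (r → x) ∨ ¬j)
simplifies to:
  True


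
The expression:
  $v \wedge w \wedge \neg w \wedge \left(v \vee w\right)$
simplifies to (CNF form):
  $\text{False}$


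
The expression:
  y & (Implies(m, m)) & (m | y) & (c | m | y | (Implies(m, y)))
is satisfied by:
  {y: True}


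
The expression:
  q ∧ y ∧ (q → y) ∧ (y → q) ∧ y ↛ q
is never true.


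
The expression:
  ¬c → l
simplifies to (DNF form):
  c ∨ l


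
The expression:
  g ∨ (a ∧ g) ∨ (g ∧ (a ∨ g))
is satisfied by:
  {g: True}


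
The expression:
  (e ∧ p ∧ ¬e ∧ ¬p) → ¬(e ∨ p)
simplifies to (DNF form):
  True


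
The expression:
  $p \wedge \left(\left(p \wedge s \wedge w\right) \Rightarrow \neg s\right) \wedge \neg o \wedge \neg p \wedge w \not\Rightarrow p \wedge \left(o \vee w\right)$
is never true.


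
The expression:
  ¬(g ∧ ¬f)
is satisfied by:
  {f: True, g: False}
  {g: False, f: False}
  {g: True, f: True}


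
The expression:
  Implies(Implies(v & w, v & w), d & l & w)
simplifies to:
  d & l & w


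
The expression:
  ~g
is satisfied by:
  {g: False}


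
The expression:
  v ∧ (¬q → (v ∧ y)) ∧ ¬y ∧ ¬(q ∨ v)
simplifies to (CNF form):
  False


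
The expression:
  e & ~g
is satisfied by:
  {e: True, g: False}


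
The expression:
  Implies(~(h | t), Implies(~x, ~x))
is always true.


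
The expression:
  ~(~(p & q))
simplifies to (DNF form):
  p & q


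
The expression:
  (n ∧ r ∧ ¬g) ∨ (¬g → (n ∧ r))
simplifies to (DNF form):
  g ∨ (n ∧ r)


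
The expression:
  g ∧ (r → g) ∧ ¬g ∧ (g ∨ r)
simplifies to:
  False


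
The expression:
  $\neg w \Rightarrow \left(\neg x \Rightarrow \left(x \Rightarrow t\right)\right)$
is always true.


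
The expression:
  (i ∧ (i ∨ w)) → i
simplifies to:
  True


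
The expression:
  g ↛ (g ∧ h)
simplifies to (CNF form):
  g ∧ ¬h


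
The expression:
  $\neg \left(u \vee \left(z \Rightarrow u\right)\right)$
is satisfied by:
  {z: True, u: False}


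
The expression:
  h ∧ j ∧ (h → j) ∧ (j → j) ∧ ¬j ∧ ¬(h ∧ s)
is never true.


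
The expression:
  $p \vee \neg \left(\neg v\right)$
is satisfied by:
  {v: True, p: True}
  {v: True, p: False}
  {p: True, v: False}


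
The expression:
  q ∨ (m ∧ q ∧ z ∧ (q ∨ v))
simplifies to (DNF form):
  q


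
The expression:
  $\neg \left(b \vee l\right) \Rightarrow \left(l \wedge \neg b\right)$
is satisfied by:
  {b: True, l: True}
  {b: True, l: False}
  {l: True, b: False}


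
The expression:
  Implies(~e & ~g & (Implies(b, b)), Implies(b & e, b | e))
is always true.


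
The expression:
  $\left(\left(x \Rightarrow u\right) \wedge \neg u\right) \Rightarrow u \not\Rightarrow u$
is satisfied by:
  {x: True, u: True}
  {x: True, u: False}
  {u: True, x: False}


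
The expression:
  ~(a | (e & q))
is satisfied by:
  {e: False, a: False, q: False}
  {q: True, e: False, a: False}
  {e: True, q: False, a: False}


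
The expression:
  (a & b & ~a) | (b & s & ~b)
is never true.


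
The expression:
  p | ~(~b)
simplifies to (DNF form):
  b | p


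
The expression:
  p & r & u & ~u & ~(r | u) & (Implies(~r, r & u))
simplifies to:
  False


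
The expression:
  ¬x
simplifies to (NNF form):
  ¬x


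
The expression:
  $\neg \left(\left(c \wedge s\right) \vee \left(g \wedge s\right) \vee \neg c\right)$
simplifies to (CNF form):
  $c \wedge \neg s$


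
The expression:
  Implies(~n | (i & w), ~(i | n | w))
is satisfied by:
  {n: True, w: False, i: False}
  {n: False, w: False, i: False}
  {i: True, n: True, w: False}
  {w: True, n: True, i: False}


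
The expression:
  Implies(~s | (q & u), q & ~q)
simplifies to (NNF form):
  s & (~q | ~u)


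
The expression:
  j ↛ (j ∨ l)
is never true.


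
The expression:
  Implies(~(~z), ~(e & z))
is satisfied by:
  {e: False, z: False}
  {z: True, e: False}
  {e: True, z: False}


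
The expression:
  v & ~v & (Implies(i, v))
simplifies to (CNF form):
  False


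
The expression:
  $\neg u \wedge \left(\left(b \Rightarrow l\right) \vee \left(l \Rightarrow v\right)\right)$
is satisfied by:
  {u: False}


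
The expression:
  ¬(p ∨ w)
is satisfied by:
  {p: False, w: False}


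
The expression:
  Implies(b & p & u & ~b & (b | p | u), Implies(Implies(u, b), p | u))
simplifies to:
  True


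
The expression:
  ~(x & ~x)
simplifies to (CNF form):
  True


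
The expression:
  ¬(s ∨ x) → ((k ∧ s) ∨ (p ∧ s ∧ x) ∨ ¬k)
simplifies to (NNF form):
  s ∨ x ∨ ¬k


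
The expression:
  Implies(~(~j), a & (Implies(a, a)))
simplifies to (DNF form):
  a | ~j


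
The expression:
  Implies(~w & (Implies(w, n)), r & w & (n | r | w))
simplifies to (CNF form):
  w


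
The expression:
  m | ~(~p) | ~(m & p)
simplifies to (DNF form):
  True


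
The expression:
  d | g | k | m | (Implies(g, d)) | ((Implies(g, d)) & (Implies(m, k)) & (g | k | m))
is always true.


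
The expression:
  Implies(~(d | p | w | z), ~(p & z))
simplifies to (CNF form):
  True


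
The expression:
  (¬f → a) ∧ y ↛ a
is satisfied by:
  {f: True, y: True, a: False}


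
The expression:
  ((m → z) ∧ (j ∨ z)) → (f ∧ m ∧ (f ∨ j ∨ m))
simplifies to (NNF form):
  (f ∧ m) ∨ (m ∧ ¬z) ∨ (¬j ∧ ¬z)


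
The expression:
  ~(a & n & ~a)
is always true.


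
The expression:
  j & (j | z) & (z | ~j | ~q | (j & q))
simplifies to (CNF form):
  j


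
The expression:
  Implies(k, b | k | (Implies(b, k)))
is always true.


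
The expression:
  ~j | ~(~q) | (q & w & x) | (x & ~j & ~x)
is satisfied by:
  {q: True, j: False}
  {j: False, q: False}
  {j: True, q: True}


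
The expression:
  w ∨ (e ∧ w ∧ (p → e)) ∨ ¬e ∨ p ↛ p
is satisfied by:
  {w: True, e: False}
  {e: False, w: False}
  {e: True, w: True}


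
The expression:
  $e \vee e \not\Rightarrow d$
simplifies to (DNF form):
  $e$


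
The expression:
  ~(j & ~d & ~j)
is always true.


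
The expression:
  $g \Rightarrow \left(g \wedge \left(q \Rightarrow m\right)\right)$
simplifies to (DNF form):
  $m \vee \neg g \vee \neg q$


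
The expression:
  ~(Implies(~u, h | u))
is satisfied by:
  {u: False, h: False}


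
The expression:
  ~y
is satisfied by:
  {y: False}


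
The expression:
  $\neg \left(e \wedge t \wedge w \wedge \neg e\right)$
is always true.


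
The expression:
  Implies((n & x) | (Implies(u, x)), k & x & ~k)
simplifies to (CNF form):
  u & ~x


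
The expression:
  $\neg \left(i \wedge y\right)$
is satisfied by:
  {y: False, i: False}
  {i: True, y: False}
  {y: True, i: False}


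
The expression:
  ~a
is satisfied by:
  {a: False}


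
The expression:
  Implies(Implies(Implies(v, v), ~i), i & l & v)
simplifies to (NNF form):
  i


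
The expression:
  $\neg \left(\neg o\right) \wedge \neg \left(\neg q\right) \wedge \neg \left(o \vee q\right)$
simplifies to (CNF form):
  $\text{False}$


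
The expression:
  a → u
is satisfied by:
  {u: True, a: False}
  {a: False, u: False}
  {a: True, u: True}


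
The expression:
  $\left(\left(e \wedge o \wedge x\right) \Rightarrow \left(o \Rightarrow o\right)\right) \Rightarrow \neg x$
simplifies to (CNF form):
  $\neg x$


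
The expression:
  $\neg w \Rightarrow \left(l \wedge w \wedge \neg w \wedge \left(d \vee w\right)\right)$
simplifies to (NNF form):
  $w$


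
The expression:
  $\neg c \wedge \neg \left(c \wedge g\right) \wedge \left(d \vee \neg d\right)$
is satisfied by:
  {c: False}


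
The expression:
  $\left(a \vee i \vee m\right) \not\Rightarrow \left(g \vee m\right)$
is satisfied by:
  {i: True, a: True, g: False, m: False}
  {i: True, g: False, a: False, m: False}
  {a: True, i: False, g: False, m: False}


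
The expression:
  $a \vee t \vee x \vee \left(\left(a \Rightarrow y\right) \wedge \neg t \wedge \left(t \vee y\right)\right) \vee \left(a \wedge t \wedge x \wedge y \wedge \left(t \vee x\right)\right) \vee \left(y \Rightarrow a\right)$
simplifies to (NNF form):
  $\text{True}$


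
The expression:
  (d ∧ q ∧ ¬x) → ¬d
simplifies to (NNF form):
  x ∨ ¬d ∨ ¬q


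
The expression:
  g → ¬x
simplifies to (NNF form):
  ¬g ∨ ¬x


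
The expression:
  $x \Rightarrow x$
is always true.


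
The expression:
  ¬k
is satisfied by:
  {k: False}


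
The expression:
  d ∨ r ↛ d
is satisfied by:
  {r: True, d: True}
  {r: True, d: False}
  {d: True, r: False}


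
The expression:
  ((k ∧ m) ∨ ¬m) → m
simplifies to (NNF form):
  m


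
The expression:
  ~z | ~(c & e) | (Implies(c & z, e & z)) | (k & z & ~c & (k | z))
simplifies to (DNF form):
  True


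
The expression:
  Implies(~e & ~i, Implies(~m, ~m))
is always true.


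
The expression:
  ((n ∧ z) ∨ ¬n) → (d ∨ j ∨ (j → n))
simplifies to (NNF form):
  True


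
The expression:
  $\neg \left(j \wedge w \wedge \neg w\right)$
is always true.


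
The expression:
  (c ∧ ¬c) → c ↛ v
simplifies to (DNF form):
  True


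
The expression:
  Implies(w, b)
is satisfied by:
  {b: True, w: False}
  {w: False, b: False}
  {w: True, b: True}


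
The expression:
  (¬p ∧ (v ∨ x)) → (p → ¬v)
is always true.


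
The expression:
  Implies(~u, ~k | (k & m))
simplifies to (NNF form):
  m | u | ~k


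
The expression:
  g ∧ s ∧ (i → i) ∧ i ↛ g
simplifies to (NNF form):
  False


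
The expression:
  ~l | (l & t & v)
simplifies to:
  ~l | (t & v)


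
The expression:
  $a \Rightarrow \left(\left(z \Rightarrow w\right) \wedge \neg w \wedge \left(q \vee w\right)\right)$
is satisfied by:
  {q: True, z: False, a: False, w: False}
  {q: False, z: False, a: False, w: False}
  {w: True, q: True, z: False, a: False}
  {w: True, q: False, z: False, a: False}
  {z: True, q: True, w: False, a: False}
  {z: True, q: False, w: False, a: False}
  {z: True, w: True, q: True, a: False}
  {z: True, w: True, q: False, a: False}
  {a: True, q: True, z: False, w: False}


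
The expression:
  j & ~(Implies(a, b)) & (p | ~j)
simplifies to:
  a & j & p & ~b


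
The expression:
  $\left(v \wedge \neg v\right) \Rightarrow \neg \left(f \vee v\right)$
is always true.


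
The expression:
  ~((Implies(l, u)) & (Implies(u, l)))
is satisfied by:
  {l: True, u: False}
  {u: True, l: False}


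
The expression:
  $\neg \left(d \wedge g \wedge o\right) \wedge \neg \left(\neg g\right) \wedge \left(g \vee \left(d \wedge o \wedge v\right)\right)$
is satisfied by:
  {g: True, o: False, d: False}
  {d: True, g: True, o: False}
  {o: True, g: True, d: False}


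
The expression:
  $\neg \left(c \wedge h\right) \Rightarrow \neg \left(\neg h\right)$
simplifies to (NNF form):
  $h$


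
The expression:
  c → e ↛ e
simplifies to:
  ¬c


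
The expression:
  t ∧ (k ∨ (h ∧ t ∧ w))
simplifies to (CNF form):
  t ∧ (h ∨ k) ∧ (k ∨ w)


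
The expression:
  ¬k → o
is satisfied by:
  {k: True, o: True}
  {k: True, o: False}
  {o: True, k: False}


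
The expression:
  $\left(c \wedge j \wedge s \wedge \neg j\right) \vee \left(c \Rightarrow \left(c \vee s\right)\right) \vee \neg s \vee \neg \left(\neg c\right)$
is always true.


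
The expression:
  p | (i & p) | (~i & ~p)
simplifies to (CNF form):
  p | ~i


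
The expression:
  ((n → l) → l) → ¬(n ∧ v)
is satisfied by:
  {v: False, n: False}
  {n: True, v: False}
  {v: True, n: False}


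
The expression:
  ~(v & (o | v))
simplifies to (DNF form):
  ~v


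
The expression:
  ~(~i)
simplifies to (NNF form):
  i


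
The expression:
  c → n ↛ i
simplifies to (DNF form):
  (n ∧ ¬i) ∨ ¬c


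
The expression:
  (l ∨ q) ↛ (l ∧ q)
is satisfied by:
  {q: True, l: False}
  {l: True, q: False}


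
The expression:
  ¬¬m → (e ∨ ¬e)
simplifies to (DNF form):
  True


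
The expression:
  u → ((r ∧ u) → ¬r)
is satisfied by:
  {u: False, r: False}
  {r: True, u: False}
  {u: True, r: False}


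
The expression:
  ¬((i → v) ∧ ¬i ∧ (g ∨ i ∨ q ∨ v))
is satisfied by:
  {i: True, q: False, g: False, v: False}
  {i: True, v: True, q: False, g: False}
  {i: True, g: True, q: False, v: False}
  {i: True, v: True, g: True, q: False}
  {i: True, q: True, g: False, v: False}
  {i: True, v: True, q: True, g: False}
  {i: True, g: True, q: True, v: False}
  {i: True, v: True, g: True, q: True}
  {v: False, q: False, g: False, i: False}


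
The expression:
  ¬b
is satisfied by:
  {b: False}


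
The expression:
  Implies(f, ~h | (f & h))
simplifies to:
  True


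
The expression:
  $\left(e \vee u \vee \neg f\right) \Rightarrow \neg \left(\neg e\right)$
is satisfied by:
  {e: True, f: True, u: False}
  {e: True, f: False, u: False}
  {e: True, u: True, f: True}
  {e: True, u: True, f: False}
  {f: True, u: False, e: False}


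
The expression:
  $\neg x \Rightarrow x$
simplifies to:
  $x$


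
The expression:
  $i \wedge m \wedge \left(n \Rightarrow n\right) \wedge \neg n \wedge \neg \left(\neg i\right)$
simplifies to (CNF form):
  $i \wedge m \wedge \neg n$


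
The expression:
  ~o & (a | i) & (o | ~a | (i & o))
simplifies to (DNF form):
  i & ~a & ~o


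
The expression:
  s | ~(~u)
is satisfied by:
  {u: True, s: True}
  {u: True, s: False}
  {s: True, u: False}


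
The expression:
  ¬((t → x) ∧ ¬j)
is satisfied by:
  {t: True, j: True, x: False}
  {j: True, x: False, t: False}
  {t: True, j: True, x: True}
  {j: True, x: True, t: False}
  {t: True, x: False, j: False}


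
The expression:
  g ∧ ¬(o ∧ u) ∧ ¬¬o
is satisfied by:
  {g: True, o: True, u: False}


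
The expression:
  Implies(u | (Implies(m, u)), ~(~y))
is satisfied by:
  {y: True, m: True, u: False}
  {y: True, m: False, u: False}
  {y: True, u: True, m: True}
  {y: True, u: True, m: False}
  {m: True, u: False, y: False}


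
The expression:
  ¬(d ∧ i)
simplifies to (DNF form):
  ¬d ∨ ¬i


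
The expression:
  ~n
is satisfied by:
  {n: False}


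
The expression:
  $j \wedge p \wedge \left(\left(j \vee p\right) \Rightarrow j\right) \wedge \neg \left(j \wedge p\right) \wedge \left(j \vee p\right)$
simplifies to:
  $\text{False}$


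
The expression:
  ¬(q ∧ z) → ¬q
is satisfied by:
  {z: True, q: False}
  {q: False, z: False}
  {q: True, z: True}
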